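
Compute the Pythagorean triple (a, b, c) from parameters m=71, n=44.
(3105, 6248, 6977)

Euclid's formula: a = m² - n², b = 2mn, c = m² + n²
m = 71, n = 44
a = 71² - 44² = 5041 - 1936 = 3105
b = 2 × 71 × 44 = 6248
c = 71² + 44² = 5041 + 1936 = 6977
Verification: 3105² + 6248² = 9641025 + 39037504 = 48678529 = 6977² ✓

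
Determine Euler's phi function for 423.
276

423 = 3^2 × 47
φ(n) = n × ∏(1 - 1/p) for each prime p dividing n
φ(423) = 423 × (1 - 1/3) × (1 - 1/47) = 276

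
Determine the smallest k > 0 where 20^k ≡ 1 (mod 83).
82

83 is prime, so ord(20) divides φ(83) = 82.
Divisors of 82: 1, 2, 41, 82.
Repeated squaring: 20^1 ≡ 20, 20^2 ≡ 68, 20^4 ≡ 59, 20^8 ≡ 78, 20^16 ≡ 25, 20^32 ≡ 44, 20^64 ≡ 27 (mod 83).
Test 20^d mod 83 for each divisor d in increasing order:
20^1 ≡ 20
20^2 ≡ 68
20^41 = 20^32·20^8·20^1 ≡ 82
20^82 = 20^64·20^16·20^2 ≡ 1  ← first divisor giving 1
The order is 82.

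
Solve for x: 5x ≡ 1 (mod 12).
5

gcd(5, 12) = 1, so the inverse exists.
Extended Euclidean algorithm on (12, 5):
12 = 2 × 5 + 2  ⟹  2 = (1)·12 + (-2)·5
5 = 2 × 2 + 1  ⟹  1 = (-2)·12 + (5)·5
So (5)·5 ≡ 1 (mod 12), i.e. 5^(-1) ≡ 5 (mod 12).
Check: 5 × 5 = 25 ≡ 1 (mod 12)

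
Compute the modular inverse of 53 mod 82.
65

gcd(53, 82) = 1, so the inverse exists.
Extended Euclidean algorithm on (82, 53):
82 = 1 × 53 + 29  ⟹  29 = (1)·82 + (-1)·53
53 = 1 × 29 + 24  ⟹  24 = (-1)·82 + (2)·53
29 = 1 × 24 + 5  ⟹  5 = (2)·82 + (-3)·53
24 = 4 × 5 + 4  ⟹  4 = (-9)·82 + (14)·53
5 = 1 × 4 + 1  ⟹  1 = (11)·82 + (-17)·53
So (-17)·53 ≡ 1 (mod 82), i.e. 53^(-1) ≡ -17 ≡ 65 (mod 82).
Check: 53 × 65 = 3445 ≡ 1 (mod 82)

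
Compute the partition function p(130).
5371315400

p(n) counts ways to write n as a sum of positive integers (order ignored).
Euler's pentagonal recurrence: p(k) = p(k-1) + p(k-2) - p(k-5) - p(k-7) + p(k-12) + p(k-15) - ... (offsets j(3j∓1)/2, signs ++--, p(0)=1, p(<0)=0).
DP table for k = 0..129: p(0)=1, p(1)=1, p(2)=2, p(3)=3, p(4)=5, p(5)=7, p(6)=11, p(7)=15, p(8)=22, p(9)=30, p(10)=42, p(11)=56, p(12)=77, p(13)=101, p(14)=135, p(15)=176, p(16)=231, p(17)=297, p(18)=385, p(19)=490, p(20)=627, p(21)=792, p(22)=1002, p(23)=1255, p(24)=1575, p(25)=1958, p(26)=2436, p(27)=3010, p(28)=3718, p(29)=4565, p(30)=5604, p(31)=6842, p(32)=8349, p(33)=10143, p(34)=12310, p(35)=14883, p(36)=17977, p(37)=21637, p(38)=26015, p(39)=31185, p(40)=37338, p(41)=44583, p(42)=53174, p(43)=63261, p(44)=75175, p(45)=89134, p(46)=105558, p(47)=124754, p(48)=147273, p(49)=173525, p(50)=204226, p(51)=239943, p(52)=281589, p(53)=329931, p(54)=386155, p(55)=451276, p(56)=526823, p(57)=614154, p(58)=715220, p(59)=831820, p(60)=966467, p(61)=1121505, p(62)=1300156, p(63)=1505499, p(64)=1741630, p(65)=2012558, p(66)=2323520, p(67)=2679689, p(68)=3087735, p(69)=3554345, p(70)=4087968, p(71)=4697205, p(72)=5392783, p(73)=6185689, p(74)=7089500, p(75)=8118264, p(76)=9289091, p(77)=10619863, p(78)=12132164, p(79)=13848650, p(80)=15796476, p(81)=18004327, p(82)=20506255, p(83)=23338469, p(84)=26543660, p(85)=30167357, p(86)=34262962, p(87)=38887673, p(88)=44108109, p(89)=49995925, p(90)=56634173, p(91)=64112359, p(92)=72533807, p(93)=82010177, p(94)=92669720, p(95)=104651419, p(96)=118114304, p(97)=133230930, p(98)=150198136, p(99)=169229875, p(100)=190569292, p(101)=214481126, p(102)=241265379, p(103)=271248950, p(104)=304801365, p(105)=342325709, p(106)=384276336, p(107)=431149389, p(108)=483502844, p(109)=541946240, p(110)=607163746, p(111)=679903203, p(112)=761002156, p(113)=851376628, p(114)=952050665, p(115)=1064144451, p(116)=1188908248, p(117)=1327710076, p(118)=1482074143, p(119)=1653668665, p(120)=1844349560, p(121)=2056148051, p(122)=2291320912, p(123)=2552338241, p(124)=2841940500, p(125)=3163127352, p(126)=3519222692, p(127)=3913864295, p(128)=4351078600, p(129)=4835271870.
Final step: p(130) = p(129) + p(128) - p(125) - p(123) + p(118) + p(115) - p(108) - p(104) + p(95) + p(90) - p(79) - p(73) + p(60) + p(53) - p(38) - p(30) + p(13) + p(4)
= 4835271870 + 4351078600 - 3163127352 - 2552338241 + 1482074143 + 1064144451 - 483502844 - 304801365 + 104651419 + 56634173 - 13848650 - 6185689 + 966467 + 329931 - 26015 - 5604 + 101 + 5
= 5371315400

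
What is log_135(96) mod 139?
92

Baby-step giant-step with step n = ⌈√139⌉ = 12.
Baby steps 135^j mod 139 (j:value) for j=0..11: 0:1, 1:135, 2:16, 3:75, 4:117, 5:88, 6:65, 7:18, 8:67, 9:10, 10:99, 11:21.
Giant-step multiplier: 135^(-12) ≡ 135^(138-12) = 135^126 ≡ 91 (mod 139).
Giant steps γ_i = 96·91^i mod 139: γ_0=96, γ_1=118, γ_2=35, γ_3=127, γ_4=20, γ_5=13, γ_6=71, γ_7=67 (in table at j=8).
x = i·n + j = 7·12 + 8 = 92.
Check: 135^92 ≡ 96 (mod 139).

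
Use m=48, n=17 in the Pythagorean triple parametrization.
(2015, 1632, 2593)

Euclid's formula: a = m² - n², b = 2mn, c = m² + n²
m = 48, n = 17
a = 48² - 17² = 2304 - 289 = 2015
b = 2 × 48 × 17 = 1632
c = 48² + 17² = 2304 + 289 = 2593
Verification: 2015² + 1632² = 4060225 + 2663424 = 6723649 = 2593² ✓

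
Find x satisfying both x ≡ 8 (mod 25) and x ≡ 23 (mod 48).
983

Using Chinese Remainder Theorem:
M = 25 × 48 = 1200
M1 = 48, M2 = 25
y1 = 48^(-1) mod 25 = 12
y2 = 25^(-1) mod 48 = 25
x = (8×48×12 + 23×25×25) mod 1200 = 983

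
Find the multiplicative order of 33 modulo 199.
99

199 is prime, so ord(33) divides φ(199) = 198.
Divisors of 198: 1, 2, 3, 6, 9, 11, 18, 22, 33, 66, 99, 198.
Repeated squaring: 33^1 ≡ 33, 33^2 ≡ 94, 33^4 ≡ 80, 33^8 ≡ 32, 33^16 ≡ 29, 33^32 ≡ 45, 33^64 ≡ 35, 33^128 ≡ 31 (mod 199).
Test 33^d mod 199 for each divisor d in increasing order:
33^1 ≡ 33
33^2 ≡ 94
33^3 = 33^2·33^1 ≡ 117
33^6 = 33^4·33^2 ≡ 157
33^9 = 33^8·33^1 ≡ 61
33^11 = 33^8·33^2·33^1 ≡ 162
33^18 = 33^16·33^2 ≡ 139
33^22 = 33^16·33^4·33^2 ≡ 175
33^33 = 33^32·33^1 ≡ 92
33^66 = 33^64·33^2 ≡ 106
33^99 = 33^64·33^32·33^2·33^1 ≡ 1  ← first divisor giving 1
The order is 99.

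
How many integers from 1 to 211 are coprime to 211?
210

211 = 211
φ(n) = n × ∏(1 - 1/p) for each prime p dividing n
φ(211) = 211 × (1 - 1/211) = 210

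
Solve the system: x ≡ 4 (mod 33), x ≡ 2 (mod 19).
268

Using Chinese Remainder Theorem:
M = 33 × 19 = 627
M1 = 19, M2 = 33
y1 = 19^(-1) mod 33 = 7
y2 = 33^(-1) mod 19 = 15
x = (4×19×7 + 2×33×15) mod 627 = 268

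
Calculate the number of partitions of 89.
49995925

p(n) counts ways to write n as a sum of positive integers (order ignored).
Euler's pentagonal recurrence: p(k) = p(k-1) + p(k-2) - p(k-5) - p(k-7) + p(k-12) + p(k-15) - ... (offsets j(3j∓1)/2, signs ++--, p(0)=1, p(<0)=0).
DP table for k = 0..88: p(0)=1, p(1)=1, p(2)=2, p(3)=3, p(4)=5, p(5)=7, p(6)=11, p(7)=15, p(8)=22, p(9)=30, p(10)=42, p(11)=56, p(12)=77, p(13)=101, p(14)=135, p(15)=176, p(16)=231, p(17)=297, p(18)=385, p(19)=490, p(20)=627, p(21)=792, p(22)=1002, p(23)=1255, p(24)=1575, p(25)=1958, p(26)=2436, p(27)=3010, p(28)=3718, p(29)=4565, p(30)=5604, p(31)=6842, p(32)=8349, p(33)=10143, p(34)=12310, p(35)=14883, p(36)=17977, p(37)=21637, p(38)=26015, p(39)=31185, p(40)=37338, p(41)=44583, p(42)=53174, p(43)=63261, p(44)=75175, p(45)=89134, p(46)=105558, p(47)=124754, p(48)=147273, p(49)=173525, p(50)=204226, p(51)=239943, p(52)=281589, p(53)=329931, p(54)=386155, p(55)=451276, p(56)=526823, p(57)=614154, p(58)=715220, p(59)=831820, p(60)=966467, p(61)=1121505, p(62)=1300156, p(63)=1505499, p(64)=1741630, p(65)=2012558, p(66)=2323520, p(67)=2679689, p(68)=3087735, p(69)=3554345, p(70)=4087968, p(71)=4697205, p(72)=5392783, p(73)=6185689, p(74)=7089500, p(75)=8118264, p(76)=9289091, p(77)=10619863, p(78)=12132164, p(79)=13848650, p(80)=15796476, p(81)=18004327, p(82)=20506255, p(83)=23338469, p(84)=26543660, p(85)=30167357, p(86)=34262962, p(87)=38887673, p(88)=44108109.
Final step: p(89) = p(88) + p(87) - p(84) - p(82) + p(77) + p(74) - p(67) - p(63) + p(54) + p(49) - p(38) - p(32) + p(19) + p(12)
= 44108109 + 38887673 - 26543660 - 20506255 + 10619863 + 7089500 - 2679689 - 1505499 + 386155 + 173525 - 26015 - 8349 + 490 + 77
= 49995925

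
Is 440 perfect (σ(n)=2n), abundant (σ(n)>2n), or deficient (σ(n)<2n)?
abundant

Proper divisors of 440: sum = 1 + 2 + 4 + 5 + 8 + 10 + 11 + 20 + 22 + 40 + 44 + 55 + 88 + 110 + 220 = 640
Since 640 > 440, 440 is abundant.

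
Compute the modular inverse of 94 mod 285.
94

gcd(94, 285) = 1, so the inverse exists.
Extended Euclidean algorithm on (285, 94):
285 = 3 × 94 + 3  ⟹  3 = (1)·285 + (-3)·94
94 = 31 × 3 + 1  ⟹  1 = (-31)·285 + (94)·94
So (94)·94 ≡ 1 (mod 285), i.e. 94^(-1) ≡ 94 (mod 285).
Check: 94 × 94 = 8836 ≡ 1 (mod 285)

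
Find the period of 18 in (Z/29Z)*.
28

29 is prime, so ord(18) divides φ(29) = 28.
Divisors of 28: 1, 2, 4, 7, 14, 28.
Repeated squaring: 18^1 ≡ 18, 18^2 ≡ 5, 18^4 ≡ 25, 18^8 ≡ 16, 18^16 ≡ 24 (mod 29).
Test 18^d mod 29 for each divisor d in increasing order:
18^1 ≡ 18
18^2 ≡ 5
18^4 ≡ 25
18^7 = 18^4·18^2·18^1 ≡ 17
18^14 = 18^8·18^4·18^2 ≡ 28
18^28 = 18^16·18^8·18^4 ≡ 1  ← first divisor giving 1
The order is 28.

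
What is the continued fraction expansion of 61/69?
[0; 1, 7, 1, 1, 1, 2]

Euclidean algorithm steps:
61 = 0 × 69 + 61
69 = 1 × 61 + 8
61 = 7 × 8 + 5
8 = 1 × 5 + 3
5 = 1 × 3 + 2
3 = 1 × 2 + 1
2 = 2 × 1 + 0
Continued fraction: [0; 1, 7, 1, 1, 1, 2]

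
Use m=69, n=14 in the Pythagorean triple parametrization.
(4565, 1932, 4957)

Euclid's formula: a = m² - n², b = 2mn, c = m² + n²
m = 69, n = 14
a = 69² - 14² = 4761 - 196 = 4565
b = 2 × 69 × 14 = 1932
c = 69² + 14² = 4761 + 196 = 4957
Verification: 4565² + 1932² = 20839225 + 3732624 = 24571849 = 4957² ✓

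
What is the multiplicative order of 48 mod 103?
102

103 is prime, so ord(48) divides φ(103) = 102.
Divisors of 102: 1, 2, 3, 6, 17, 34, 51, 102.
Repeated squaring: 48^1 ≡ 48, 48^2 ≡ 38, 48^4 ≡ 2, 48^8 ≡ 4, 48^16 ≡ 16, 48^32 ≡ 50, 48^64 ≡ 28 (mod 103).
Test 48^d mod 103 for each divisor d in increasing order:
48^1 ≡ 48
48^2 ≡ 38
48^3 = 48^2·48^1 ≡ 73
48^6 = 48^4·48^2 ≡ 76
48^17 = 48^16·48^1 ≡ 47
48^34 = 48^32·48^2 ≡ 46
48^51 = 48^32·48^16·48^2·48^1 ≡ 102
48^102 = 48^64·48^32·48^4·48^2 ≡ 1  ← first divisor giving 1
The order is 102.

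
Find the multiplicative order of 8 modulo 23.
11

23 is prime, so ord(8) divides φ(23) = 22.
Divisors of 22: 1, 2, 11, 22.
Repeated squaring: 8^1 ≡ 8, 8^2 ≡ 18, 8^4 ≡ 2, 8^8 ≡ 4, 8^16 ≡ 16 (mod 23).
Test 8^d mod 23 for each divisor d in increasing order:
8^1 ≡ 8
8^2 ≡ 18
8^11 = 8^8·8^2·8^1 ≡ 1  ← first divisor giving 1
The order is 11.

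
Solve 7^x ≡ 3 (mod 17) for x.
3

Baby-step giant-step with step n = ⌈√17⌉ = 5.
Baby steps 7^j mod 17 (j:value) for j=0..4: 0:1, 1:7, 2:15, 3:3, 4:4.
h = 3 is already in the table at j=3, so x = 3.
Check: 7^3 ≡ 3 (mod 17).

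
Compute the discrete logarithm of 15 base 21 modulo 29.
23

Baby-step giant-step with step n = ⌈√29⌉ = 6.
Baby steps 21^j mod 29 (j:value) for j=0..5: 0:1, 1:21, 2:6, 3:10, 4:7, 5:2.
Giant-step multiplier: 21^(-6) ≡ 21^(28-6) = 21^22 ≡ 9 (mod 29).
Giant steps γ_i = 15·9^i mod 29: γ_0=15, γ_1=19, γ_2=26, γ_3=2 (in table at j=5).
x = i·n + j = 3·6 + 5 = 23.
Check: 21^23 ≡ 15 (mod 29).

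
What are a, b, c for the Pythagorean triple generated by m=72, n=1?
(5183, 144, 5185)

Euclid's formula: a = m² - n², b = 2mn, c = m² + n²
m = 72, n = 1
a = 72² - 1² = 5184 - 1 = 5183
b = 2 × 72 × 1 = 144
c = 72² + 1² = 5184 + 1 = 5185
Verification: 5183² + 144² = 26863489 + 20736 = 26884225 = 5185² ✓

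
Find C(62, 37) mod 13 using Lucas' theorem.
0

Using Lucas' theorem:
Write n=62 and k=37 in base 13:
n in base 13: [4, 10]
k in base 13: [2, 11]
C(62,37) mod 13 = ∏ C(n_i, k_i) mod 13
Digit binomials (mod 13): C(4,2) = 6; C(10,11) = 0 (k_i > n_i)
Product: 6 × 0 = 0 ≡ 0 (mod 13)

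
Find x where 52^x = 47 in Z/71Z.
29

Baby-step giant-step with step n = ⌈√71⌉ = 9.
Baby steps 52^j mod 71 (j:value) for j=0..8: 0:1, 1:52, 2:6, 3:28, 4:36, 5:26, 6:3, 7:14, 8:18.
Giant-step multiplier: 52^(-9) ≡ 52^(70-9) = 52^61 ≡ 11 (mod 71).
Giant steps γ_i = 47·11^i mod 71: γ_0=47, γ_1=20, γ_2=7, γ_3=6 (in table at j=2).
x = i·n + j = 3·9 + 2 = 29.
Check: 52^29 ≡ 47 (mod 71).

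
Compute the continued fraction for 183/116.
[1; 1, 1, 2, 1, 2, 1, 1, 2]

Euclidean algorithm steps:
183 = 1 × 116 + 67
116 = 1 × 67 + 49
67 = 1 × 49 + 18
49 = 2 × 18 + 13
18 = 1 × 13 + 5
13 = 2 × 5 + 3
5 = 1 × 3 + 2
3 = 1 × 2 + 1
2 = 2 × 1 + 0
Continued fraction: [1; 1, 1, 2, 1, 2, 1, 1, 2]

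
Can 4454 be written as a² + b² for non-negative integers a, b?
Not possible

Factorization: 4454 = 2 × 17 × 131
By Fermat: n is sum of two squares iff every prime p ≡ 3 (mod 4) appears to even power.
Prime(s) ≡ 3 (mod 4) with odd exponent: [(131, 1)]
Therefore 4454 cannot be expressed as a² + b².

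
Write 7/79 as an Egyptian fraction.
1/12 + 1/190 + 1/90060

Greedy algorithm:
7/79: ceiling(79/7) = 12, use 1/12
5/948: ceiling(948/5) = 190, use 1/190
1/90060: ceiling(90060/1) = 90060, use 1/90060
Result: 7/79 = 1/12 + 1/190 + 1/90060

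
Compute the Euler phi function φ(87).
56

87 = 3 × 29
φ(n) = n × ∏(1 - 1/p) for each prime p dividing n
φ(87) = 87 × (1 - 1/3) × (1 - 1/29) = 56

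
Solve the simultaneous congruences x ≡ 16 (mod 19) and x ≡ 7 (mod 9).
16

Using Chinese Remainder Theorem:
M = 19 × 9 = 171
M1 = 9, M2 = 19
y1 = 9^(-1) mod 19 = 17
y2 = 19^(-1) mod 9 = 1
x = (16×9×17 + 7×19×1) mod 171 = 16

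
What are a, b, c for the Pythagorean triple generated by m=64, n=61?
(375, 7808, 7817)

Euclid's formula: a = m² - n², b = 2mn, c = m² + n²
m = 64, n = 61
a = 64² - 61² = 4096 - 3721 = 375
b = 2 × 64 × 61 = 7808
c = 64² + 61² = 4096 + 3721 = 7817
Verification: 375² + 7808² = 140625 + 60964864 = 61105489 = 7817² ✓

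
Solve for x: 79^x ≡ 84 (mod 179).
155

Baby-step giant-step with step n = ⌈√179⌉ = 14.
Baby steps 79^j mod 179 (j:value) for j=0..13: 0:1, 1:79, 2:155, 3:73, 4:39, 5:38, 6:138, 7:162, 8:89, 9:50, 10:12, 11:53, 12:70, 13:160.
Giant-step multiplier: 79^(-14) ≡ 79^(178-14) = 79^164 ≡ 83 (mod 179).
Giant steps γ_i = 84·83^i mod 179: γ_0=84, γ_1=170, γ_2=148, γ_3=112, γ_4=167, γ_5=78, γ_6=30, γ_7=163, γ_8=104, γ_9=40, γ_10=98, γ_11=79 (in table at j=1).
x = i·n + j = 11·14 + 1 = 155.
Check: 79^155 ≡ 84 (mod 179).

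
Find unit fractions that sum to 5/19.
1/4 + 1/76

Greedy algorithm:
5/19: ceiling(19/5) = 4, use 1/4
1/76: ceiling(76/1) = 76, use 1/76
Result: 5/19 = 1/4 + 1/76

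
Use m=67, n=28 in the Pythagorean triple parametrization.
(3705, 3752, 5273)

Euclid's formula: a = m² - n², b = 2mn, c = m² + n²
m = 67, n = 28
a = 67² - 28² = 4489 - 784 = 3705
b = 2 × 67 × 28 = 3752
c = 67² + 28² = 4489 + 784 = 5273
Verification: 3705² + 3752² = 13727025 + 14077504 = 27804529 = 5273² ✓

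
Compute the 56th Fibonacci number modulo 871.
546

Matrix identity: Q^n = [[F_(n+1), F_n], [F_n, F_(n-1)]] with Q = [[1,1],[1,0]].
n = 56 = 111000₂. Square-and-multiply, entries mod 871:
Q^1 = [[1,1],[1,0]]
Q^3 = (Q^1)²·Q = [[3,2],[2,1]]
Q^7 = (Q^3)²·Q = [[21,13],[13,8]]
Q^14 = (Q^7)² = [[610,377],[377,233]]
Q^28 = (Q^14)² = [[339,767],[767,443]]
Q^56 = (Q^28)² = [[313,546],[546,638]]
F_56 mod 871 = Q^56[0][1] = 546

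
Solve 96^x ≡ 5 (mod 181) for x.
156

Baby-step giant-step with step n = ⌈√181⌉ = 14.
Baby steps 96^j mod 181 (j:value) for j=0..13: 0:1, 1:96, 2:166, 3:8, 4:44, 5:61, 6:64, 7:171, 8:126, 9:150, 10:101, 11:103, 12:114, 13:84.
Giant-step multiplier: 96^(-14) ≡ 96^(180-14) = 96^166 ≡ 143 (mod 181).
Giant steps γ_i = 5·143^i mod 181: γ_0=5, γ_1=172, γ_2=161, γ_3=36, γ_4=80, γ_5=37, γ_6=42, γ_7=33, γ_8=13, γ_9=49, γ_10=129, γ_11=166 (in table at j=2).
x = i·n + j = 11·14 + 2 = 156.
Check: 96^156 ≡ 5 (mod 181).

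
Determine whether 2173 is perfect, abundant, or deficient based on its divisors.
deficient

Proper divisors of 2173: sum = 1 + 41 + 53 = 95
Since 95 < 2173, 2173 is deficient.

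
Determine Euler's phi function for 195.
96

195 = 3 × 5 × 13
φ(n) = n × ∏(1 - 1/p) for each prime p dividing n
φ(195) = 195 × (1 - 1/3) × (1 - 1/5) × (1 - 1/13) = 96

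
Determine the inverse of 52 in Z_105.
103

gcd(52, 105) = 1, so the inverse exists.
Extended Euclidean algorithm on (105, 52):
105 = 2 × 52 + 1  ⟹  1 = (1)·105 + (-2)·52
So (-2)·52 ≡ 1 (mod 105), i.e. 52^(-1) ≡ -2 ≡ 103 (mod 105).
Check: 52 × 103 = 5356 ≡ 1 (mod 105)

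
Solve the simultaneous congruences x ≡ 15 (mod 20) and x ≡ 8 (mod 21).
155

Using Chinese Remainder Theorem:
M = 20 × 21 = 420
M1 = 21, M2 = 20
y1 = 21^(-1) mod 20 = 1
y2 = 20^(-1) mod 21 = 20
x = (15×21×1 + 8×20×20) mod 420 = 155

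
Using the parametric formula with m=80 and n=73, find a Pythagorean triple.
(1071, 11680, 11729)

Euclid's formula: a = m² - n², b = 2mn, c = m² + n²
m = 80, n = 73
a = 80² - 73² = 6400 - 5329 = 1071
b = 2 × 80 × 73 = 11680
c = 80² + 73² = 6400 + 5329 = 11729
Verification: 1071² + 11680² = 1147041 + 136422400 = 137569441 = 11729² ✓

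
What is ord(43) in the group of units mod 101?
50

101 is prime, so ord(43) divides φ(101) = 100.
Divisors of 100: 1, 2, 4, 5, 10, 20, 25, 50, 100.
Repeated squaring: 43^1 ≡ 43, 43^2 ≡ 31, 43^4 ≡ 52, 43^8 ≡ 78, 43^16 ≡ 24, 43^32 ≡ 71, 43^64 ≡ 92 (mod 101).
Test 43^d mod 101 for each divisor d in increasing order:
43^1 ≡ 43
43^2 ≡ 31
43^4 ≡ 52
43^5 = 43^4·43^1 ≡ 14
43^10 = 43^8·43^2 ≡ 95
43^20 = 43^16·43^4 ≡ 36
43^25 = 43^16·43^8·43^1 ≡ 100
43^50 = 43^32·43^16·43^2 ≡ 1  ← first divisor giving 1
The order is 50.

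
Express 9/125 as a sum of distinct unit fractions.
1/14 + 1/1750

Greedy algorithm:
9/125: ceiling(125/9) = 14, use 1/14
1/1750: ceiling(1750/1) = 1750, use 1/1750
Result: 9/125 = 1/14 + 1/1750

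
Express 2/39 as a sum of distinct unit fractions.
1/20 + 1/780

Greedy algorithm:
2/39: ceiling(39/2) = 20, use 1/20
1/780: ceiling(780/1) = 780, use 1/780
Result: 2/39 = 1/20 + 1/780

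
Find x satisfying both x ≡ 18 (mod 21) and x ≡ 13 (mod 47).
60

Using Chinese Remainder Theorem:
M = 21 × 47 = 987
M1 = 47, M2 = 21
y1 = 47^(-1) mod 21 = 17
y2 = 21^(-1) mod 47 = 9
x = (18×47×17 + 13×21×9) mod 987 = 60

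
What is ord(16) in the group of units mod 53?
13

53 is prime, so ord(16) divides φ(53) = 52.
Divisors of 52: 1, 2, 4, 13, 26, 52.
Repeated squaring: 16^1 ≡ 16, 16^2 ≡ 44, 16^4 ≡ 28, 16^8 ≡ 42, 16^16 ≡ 15, 16^32 ≡ 13 (mod 53).
Test 16^d mod 53 for each divisor d in increasing order:
16^1 ≡ 16
16^2 ≡ 44
16^4 ≡ 28
16^13 = 16^8·16^4·16^1 ≡ 1  ← first divisor giving 1
The order is 13.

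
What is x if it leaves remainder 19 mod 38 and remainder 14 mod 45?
779

Using Chinese Remainder Theorem:
M = 38 × 45 = 1710
M1 = 45, M2 = 38
y1 = 45^(-1) mod 38 = 11
y2 = 38^(-1) mod 45 = 32
x = (19×45×11 + 14×38×32) mod 1710 = 779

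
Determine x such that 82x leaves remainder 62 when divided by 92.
x ≡ 3 (mod 46)

gcd(82, 92) = 2, which divides 62, so solutions exist.
Divide through by 2: 41x ≡ 31 (mod 46).
Find 41^(-1) mod 46 by the extended Euclidean algorithm:
46 = 1 × 41 + 5  ⟹  5 = (1)·46 + (-1)·41
41 = 8 × 5 + 1  ⟹  1 = (-8)·46 + (9)·41
So (9)·41 ≡ 1 (mod 46), i.e. 41^(-1) ≡ 9 (mod 46).
x ≡ 9 × 31 = 279 ≡ 3 (mod 46).
Check: 82 × 3 = 246 ≡ 62 (mod 92).
x ≡ 3 (mod 46), giving 2 solutions mod 92.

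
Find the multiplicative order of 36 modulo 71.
35

71 is prime, so ord(36) divides φ(71) = 70.
Divisors of 70: 1, 2, 5, 7, 10, 14, 35, 70.
Repeated squaring: 36^1 ≡ 36, 36^2 ≡ 18, 36^4 ≡ 40, 36^8 ≡ 38, 36^16 ≡ 24, 36^32 ≡ 8, 36^64 ≡ 64 (mod 71).
Test 36^d mod 71 for each divisor d in increasing order:
36^1 ≡ 36
36^2 ≡ 18
36^5 = 36^4·36^1 ≡ 20
36^7 = 36^4·36^2·36^1 ≡ 5
36^10 = 36^8·36^2 ≡ 45
36^14 = 36^8·36^4·36^2 ≡ 25
36^35 = 36^32·36^2·36^1 ≡ 1  ← first divisor giving 1
The order is 35.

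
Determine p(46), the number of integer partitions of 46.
105558

p(n) counts ways to write n as a sum of positive integers (order ignored).
Euler's pentagonal recurrence: p(k) = p(k-1) + p(k-2) - p(k-5) - p(k-7) + p(k-12) + p(k-15) - ... (offsets j(3j∓1)/2, signs ++--, p(0)=1, p(<0)=0).
DP table for k = 0..45: p(0)=1, p(1)=1, p(2)=2, p(3)=3, p(4)=5, p(5)=7, p(6)=11, p(7)=15, p(8)=22, p(9)=30, p(10)=42, p(11)=56, p(12)=77, p(13)=101, p(14)=135, p(15)=176, p(16)=231, p(17)=297, p(18)=385, p(19)=490, p(20)=627, p(21)=792, p(22)=1002, p(23)=1255, p(24)=1575, p(25)=1958, p(26)=2436, p(27)=3010, p(28)=3718, p(29)=4565, p(30)=5604, p(31)=6842, p(32)=8349, p(33)=10143, p(34)=12310, p(35)=14883, p(36)=17977, p(37)=21637, p(38)=26015, p(39)=31185, p(40)=37338, p(41)=44583, p(42)=53174, p(43)=63261, p(44)=75175, p(45)=89134.
Final step: p(46) = p(45) + p(44) - p(41) - p(39) + p(34) + p(31) - p(24) - p(20) + p(11) + p(6)
= 89134 + 75175 - 44583 - 31185 + 12310 + 6842 - 1575 - 627 + 56 + 11
= 105558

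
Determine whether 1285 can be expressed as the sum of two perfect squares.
14² + 33² (a=14, b=33)

Factorization: 1285 = 5 × 257
By Fermat: n is sum of two squares iff every prime p ≡ 3 (mod 4) appears to even power.
All primes ≡ 3 (mod 4) appear to even power.
Search a = 0, 1, 2, … for 1285 - a² a perfect square: first hit at a = 14: 1285 - 196 = 1089 = 33².
1285 = 14² + 33² = 196 + 1089 ✓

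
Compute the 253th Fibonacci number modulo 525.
23

Matrix identity: Q^n = [[F_(n+1), F_n], [F_n, F_(n-1)]] with Q = [[1,1],[1,0]].
n = 253 = 11111101₂. Square-and-multiply, entries mod 525:
Q^1 = [[1,1],[1,0]]
Q^3 = (Q^1)²·Q = [[3,2],[2,1]]
Q^7 = (Q^3)²·Q = [[21,13],[13,8]]
Q^15 = (Q^7)²·Q = [[462,85],[85,377]]
Q^31 = (Q^15)²·Q = [[84,169],[169,440]]
Q^63 = (Q^31)²·Q = [[273,442],[442,356]]
Q^126 = (Q^63)² = [[43,293],[293,275]]
Q^253 = (Q^126)²·Q = [[272,23],[23,249]]
F_253 mod 525 = Q^253[0][1] = 23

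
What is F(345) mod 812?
34

Matrix identity: Q^n = [[F_(n+1), F_n], [F_n, F_(n-1)]] with Q = [[1,1],[1,0]].
n = 345 = 101011001₂. Square-and-multiply, entries mod 812:
Q^1 = [[1,1],[1,0]]
Q^2 = (Q^1)² = [[2,1],[1,1]]
Q^5 = (Q^2)²·Q = [[8,5],[5,3]]
Q^10 = (Q^5)² = [[89,55],[55,34]]
Q^21 = (Q^10)²·Q = [[659,390],[390,269]]
Q^43 = (Q^21)²·Q = [[697,117],[117,580]]
Q^86 = (Q^43)² = [[118,1],[1,117]]
Q^172 = (Q^86)² = [[121,235],[235,698]]
Q^345 = (Q^172)²·Q = [[55,34],[34,21]]
F_345 mod 812 = Q^345[0][1] = 34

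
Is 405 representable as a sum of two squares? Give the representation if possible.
9² + 18² (a=9, b=18)

Factorization: 405 = 3^4 × 5
By Fermat: n is sum of two squares iff every prime p ≡ 3 (mod 4) appears to even power.
All primes ≡ 3 (mod 4) appear to even power.
Search a = 0, 1, 2, … for 405 - a² a perfect square: first hit at a = 9: 405 - 81 = 324 = 18².
405 = 9² + 18² = 81 + 324 ✓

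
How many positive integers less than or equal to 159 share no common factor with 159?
104

159 = 3 × 53
φ(n) = n × ∏(1 - 1/p) for each prime p dividing n
φ(159) = 159 × (1 - 1/3) × (1 - 1/53) = 104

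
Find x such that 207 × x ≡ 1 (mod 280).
23

gcd(207, 280) = 1, so the inverse exists.
Extended Euclidean algorithm on (280, 207):
280 = 1 × 207 + 73  ⟹  73 = (1)·280 + (-1)·207
207 = 2 × 73 + 61  ⟹  61 = (-2)·280 + (3)·207
73 = 1 × 61 + 12  ⟹  12 = (3)·280 + (-4)·207
61 = 5 × 12 + 1  ⟹  1 = (-17)·280 + (23)·207
So (23)·207 ≡ 1 (mod 280), i.e. 207^(-1) ≡ 23 (mod 280).
Check: 207 × 23 = 4761 ≡ 1 (mod 280)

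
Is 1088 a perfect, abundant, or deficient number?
abundant

Proper divisors of 1088: sum = 1 + 2 + 4 + 8 + 16 + 17 + 32 + 34 + 64 + 68 + 136 + 272 + 544 = 1198
Since 1198 > 1088, 1088 is abundant.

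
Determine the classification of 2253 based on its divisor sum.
deficient

Proper divisors of 2253: sum = 1 + 3 + 751 = 755
Since 755 < 2253, 2253 is deficient.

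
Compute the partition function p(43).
63261

p(n) counts ways to write n as a sum of positive integers (order ignored).
Euler's pentagonal recurrence: p(k) = p(k-1) + p(k-2) - p(k-5) - p(k-7) + p(k-12) + p(k-15) - ... (offsets j(3j∓1)/2, signs ++--, p(0)=1, p(<0)=0).
DP table for k = 0..42: p(0)=1, p(1)=1, p(2)=2, p(3)=3, p(4)=5, p(5)=7, p(6)=11, p(7)=15, p(8)=22, p(9)=30, p(10)=42, p(11)=56, p(12)=77, p(13)=101, p(14)=135, p(15)=176, p(16)=231, p(17)=297, p(18)=385, p(19)=490, p(20)=627, p(21)=792, p(22)=1002, p(23)=1255, p(24)=1575, p(25)=1958, p(26)=2436, p(27)=3010, p(28)=3718, p(29)=4565, p(30)=5604, p(31)=6842, p(32)=8349, p(33)=10143, p(34)=12310, p(35)=14883, p(36)=17977, p(37)=21637, p(38)=26015, p(39)=31185, p(40)=37338, p(41)=44583, p(42)=53174.
Final step: p(43) = p(42) + p(41) - p(38) - p(36) + p(31) + p(28) - p(21) - p(17) + p(8) + p(3)
= 53174 + 44583 - 26015 - 17977 + 6842 + 3718 - 792 - 297 + 22 + 3
= 63261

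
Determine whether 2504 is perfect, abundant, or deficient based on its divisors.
deficient

Proper divisors of 2504: sum = 1 + 2 + 4 + 8 + 313 + 626 + 1252 = 2206
Since 2206 < 2504, 2504 is deficient.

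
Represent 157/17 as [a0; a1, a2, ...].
[9; 4, 4]

Euclidean algorithm steps:
157 = 9 × 17 + 4
17 = 4 × 4 + 1
4 = 4 × 1 + 0
Continued fraction: [9; 4, 4]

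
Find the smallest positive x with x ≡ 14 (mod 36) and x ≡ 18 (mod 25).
518

Using Chinese Remainder Theorem:
M = 36 × 25 = 900
M1 = 25, M2 = 36
y1 = 25^(-1) mod 36 = 13
y2 = 36^(-1) mod 25 = 16
x = (14×25×13 + 18×36×16) mod 900 = 518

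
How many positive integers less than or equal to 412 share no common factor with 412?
204

412 = 2^2 × 103
φ(n) = n × ∏(1 - 1/p) for each prime p dividing n
φ(412) = 412 × (1 - 1/2) × (1 - 1/103) = 204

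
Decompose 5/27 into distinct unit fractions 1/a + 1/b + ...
1/6 + 1/54

Greedy algorithm:
5/27: ceiling(27/5) = 6, use 1/6
1/54: ceiling(54/1) = 54, use 1/54
Result: 5/27 = 1/6 + 1/54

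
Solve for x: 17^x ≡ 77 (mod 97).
93

Baby-step giant-step with step n = ⌈√97⌉ = 10.
Baby steps 17^j mod 97 (j:value) for j=0..9: 0:1, 1:17, 2:95, 3:63, 4:4, 5:68, 6:89, 7:58, 8:16, 9:78.
Giant-step multiplier: 17^(-10) ≡ 17^(96-10) = 17^86 ≡ 3 (mod 97).
Giant steps γ_i = 77·3^i mod 97: γ_0=77, γ_1=37, γ_2=14, γ_3=42, γ_4=29, γ_5=87, γ_6=67, γ_7=7, γ_8=21, γ_9=63 (in table at j=3).
x = i·n + j = 9·10 + 3 = 93.
Check: 17^93 ≡ 77 (mod 97).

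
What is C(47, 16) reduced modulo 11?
0

Using Lucas' theorem:
Write n=47 and k=16 in base 11:
n in base 11: [4, 3]
k in base 11: [1, 5]
C(47,16) mod 11 = ∏ C(n_i, k_i) mod 11
Digit binomials (mod 11): C(4,1) = 4; C(3,5) = 0 (k_i > n_i)
Product: 4 × 0 = 0 ≡ 0 (mod 11)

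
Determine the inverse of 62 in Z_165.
8

gcd(62, 165) = 1, so the inverse exists.
Extended Euclidean algorithm on (165, 62):
165 = 2 × 62 + 41  ⟹  41 = (1)·165 + (-2)·62
62 = 1 × 41 + 21  ⟹  21 = (-1)·165 + (3)·62
41 = 1 × 21 + 20  ⟹  20 = (2)·165 + (-5)·62
21 = 1 × 20 + 1  ⟹  1 = (-3)·165 + (8)·62
So (8)·62 ≡ 1 (mod 165), i.e. 62^(-1) ≡ 8 (mod 165).
Check: 62 × 8 = 496 ≡ 1 (mod 165)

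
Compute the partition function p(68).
3087735

p(n) counts ways to write n as a sum of positive integers (order ignored).
Euler's pentagonal recurrence: p(k) = p(k-1) + p(k-2) - p(k-5) - p(k-7) + p(k-12) + p(k-15) - ... (offsets j(3j∓1)/2, signs ++--, p(0)=1, p(<0)=0).
DP table for k = 0..67: p(0)=1, p(1)=1, p(2)=2, p(3)=3, p(4)=5, p(5)=7, p(6)=11, p(7)=15, p(8)=22, p(9)=30, p(10)=42, p(11)=56, p(12)=77, p(13)=101, p(14)=135, p(15)=176, p(16)=231, p(17)=297, p(18)=385, p(19)=490, p(20)=627, p(21)=792, p(22)=1002, p(23)=1255, p(24)=1575, p(25)=1958, p(26)=2436, p(27)=3010, p(28)=3718, p(29)=4565, p(30)=5604, p(31)=6842, p(32)=8349, p(33)=10143, p(34)=12310, p(35)=14883, p(36)=17977, p(37)=21637, p(38)=26015, p(39)=31185, p(40)=37338, p(41)=44583, p(42)=53174, p(43)=63261, p(44)=75175, p(45)=89134, p(46)=105558, p(47)=124754, p(48)=147273, p(49)=173525, p(50)=204226, p(51)=239943, p(52)=281589, p(53)=329931, p(54)=386155, p(55)=451276, p(56)=526823, p(57)=614154, p(58)=715220, p(59)=831820, p(60)=966467, p(61)=1121505, p(62)=1300156, p(63)=1505499, p(64)=1741630, p(65)=2012558, p(66)=2323520, p(67)=2679689.
Final step: p(68) = p(67) + p(66) - p(63) - p(61) + p(56) + p(53) - p(46) - p(42) + p(33) + p(28) - p(17) - p(11)
= 2679689 + 2323520 - 1505499 - 1121505 + 526823 + 329931 - 105558 - 53174 + 10143 + 3718 - 297 - 56
= 3087735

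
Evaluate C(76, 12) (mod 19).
0

Using Lucas' theorem:
Write n=76 and k=12 in base 19:
n in base 19: [4, 0]
k in base 19: [0, 12]
C(76,12) mod 19 = ∏ C(n_i, k_i) mod 19
Digit binomials (mod 19): C(4,0) = 1; C(0,12) = 0 (k_i > n_i)
Product: 1 × 0 = 0 ≡ 0 (mod 19)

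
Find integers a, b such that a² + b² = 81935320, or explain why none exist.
Not possible

Factorization: 81935320 = 2^3 × 5 × 127^3
By Fermat: n is sum of two squares iff every prime p ≡ 3 (mod 4) appears to even power.
Prime(s) ≡ 3 (mod 4) with odd exponent: [(127, 3)]
Therefore 81935320 cannot be expressed as a² + b².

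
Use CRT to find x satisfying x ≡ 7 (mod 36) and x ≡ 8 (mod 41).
295

Using Chinese Remainder Theorem:
M = 36 × 41 = 1476
M1 = 41, M2 = 36
y1 = 41^(-1) mod 36 = 29
y2 = 36^(-1) mod 41 = 8
x = (7×41×29 + 8×36×8) mod 1476 = 295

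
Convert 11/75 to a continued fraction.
[0; 6, 1, 4, 2]

Euclidean algorithm steps:
11 = 0 × 75 + 11
75 = 6 × 11 + 9
11 = 1 × 9 + 2
9 = 4 × 2 + 1
2 = 2 × 1 + 0
Continued fraction: [0; 6, 1, 4, 2]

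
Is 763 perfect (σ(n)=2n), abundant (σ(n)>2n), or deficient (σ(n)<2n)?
deficient

Proper divisors of 763: sum = 1 + 7 + 109 = 117
Since 117 < 763, 763 is deficient.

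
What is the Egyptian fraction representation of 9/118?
1/14 + 1/207 + 1/85491

Greedy algorithm:
9/118: ceiling(118/9) = 14, use 1/14
2/413: ceiling(413/2) = 207, use 1/207
1/85491: ceiling(85491/1) = 85491, use 1/85491
Result: 9/118 = 1/14 + 1/207 + 1/85491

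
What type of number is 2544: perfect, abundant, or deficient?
abundant

Proper divisors of 2544: sum = 1 + 2 + 3 + 4 + 6 + 8 + 12 + 16 + ... + 424 + 636 + 848 + 1272 (19 divisors) = 4152
Since 4152 > 2544, 2544 is abundant.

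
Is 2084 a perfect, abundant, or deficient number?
deficient

Proper divisors of 2084: sum = 1 + 2 + 4 + 521 + 1042 = 1570
Since 1570 < 2084, 2084 is deficient.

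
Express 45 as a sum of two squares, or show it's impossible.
3² + 6² (a=3, b=6)

Factorization: 45 = 3^2 × 5
By Fermat: n is sum of two squares iff every prime p ≡ 3 (mod 4) appears to even power.
All primes ≡ 3 (mod 4) appear to even power.
Search a = 0, 1, 2, … for 45 - a² a perfect square: first hit at a = 3: 45 - 9 = 36 = 6².
45 = 3² + 6² = 9 + 36 ✓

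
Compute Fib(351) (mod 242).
56

Matrix identity: Q^n = [[F_(n+1), F_n], [F_n, F_(n-1)]] with Q = [[1,1],[1,0]].
n = 351 = 101011111₂. Square-and-multiply, entries mod 242:
Q^1 = [[1,1],[1,0]]
Q^2 = (Q^1)² = [[2,1],[1,1]]
Q^5 = (Q^2)²·Q = [[8,5],[5,3]]
Q^10 = (Q^5)² = [[89,55],[55,34]]
Q^21 = (Q^10)²·Q = [[45,56],[56,231]]
Q^43 = (Q^21)²·Q = [[47,79],[79,210]]
Q^87 = (Q^43)²·Q = [[197,222],[222,217]]
Q^175 = (Q^87)²·Q = [[195,5],[5,190]]
Q^351 = (Q^175)²·Q = [[45,56],[56,231]]
F_351 mod 242 = Q^351[0][1] = 56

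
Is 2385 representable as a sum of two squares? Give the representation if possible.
9² + 48² (a=9, b=48)

Factorization: 2385 = 3^2 × 5 × 53
By Fermat: n is sum of two squares iff every prime p ≡ 3 (mod 4) appears to even power.
All primes ≡ 3 (mod 4) appear to even power.
Search a = 0, 1, 2, … for 2385 - a² a perfect square: first hit at a = 9: 2385 - 81 = 2304 = 48².
2385 = 9² + 48² = 81 + 2304 ✓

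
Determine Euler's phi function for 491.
490

491 = 491
φ(n) = n × ∏(1 - 1/p) for each prime p dividing n
φ(491) = 491 × (1 - 1/491) = 490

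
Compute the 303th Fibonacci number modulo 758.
500

Matrix identity: Q^n = [[F_(n+1), F_n], [F_n, F_(n-1)]] with Q = [[1,1],[1,0]].
n = 303 = 100101111₂. Square-and-multiply, entries mod 758:
Q^1 = [[1,1],[1,0]]
Q^2 = (Q^1)² = [[2,1],[1,1]]
Q^4 = (Q^2)² = [[5,3],[3,2]]
Q^9 = (Q^4)²·Q = [[55,34],[34,21]]
Q^18 = (Q^9)² = [[391,310],[310,81]]
Q^37 = (Q^18)²·Q = [[383,357],[357,26]]
Q^75 = (Q^37)²·Q = [[219,500],[500,477]]
Q^151 = (Q^75)²·Q = [[145,67],[67,78]]
Q^303 = (Q^151)²·Q = [[281,500],[500,539]]
F_303 mod 758 = Q^303[0][1] = 500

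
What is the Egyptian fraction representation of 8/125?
1/16 + 1/667 + 1/1334000

Greedy algorithm:
8/125: ceiling(125/8) = 16, use 1/16
3/2000: ceiling(2000/3) = 667, use 1/667
1/1334000: ceiling(1334000/1) = 1334000, use 1/1334000
Result: 8/125 = 1/16 + 1/667 + 1/1334000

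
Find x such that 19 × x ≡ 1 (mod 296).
187

gcd(19, 296) = 1, so the inverse exists.
Extended Euclidean algorithm on (296, 19):
296 = 15 × 19 + 11  ⟹  11 = (1)·296 + (-15)·19
19 = 1 × 11 + 8  ⟹  8 = (-1)·296 + (16)·19
11 = 1 × 8 + 3  ⟹  3 = (2)·296 + (-31)·19
8 = 2 × 3 + 2  ⟹  2 = (-5)·296 + (78)·19
3 = 1 × 2 + 1  ⟹  1 = (7)·296 + (-109)·19
So (-109)·19 ≡ 1 (mod 296), i.e. 19^(-1) ≡ -109 ≡ 187 (mod 296).
Check: 19 × 187 = 3553 ≡ 1 (mod 296)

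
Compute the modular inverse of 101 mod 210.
131

gcd(101, 210) = 1, so the inverse exists.
Extended Euclidean algorithm on (210, 101):
210 = 2 × 101 + 8  ⟹  8 = (1)·210 + (-2)·101
101 = 12 × 8 + 5  ⟹  5 = (-12)·210 + (25)·101
8 = 1 × 5 + 3  ⟹  3 = (13)·210 + (-27)·101
5 = 1 × 3 + 2  ⟹  2 = (-25)·210 + (52)·101
3 = 1 × 2 + 1  ⟹  1 = (38)·210 + (-79)·101
So (-79)·101 ≡ 1 (mod 210), i.e. 101^(-1) ≡ -79 ≡ 131 (mod 210).
Check: 101 × 131 = 13231 ≡ 1 (mod 210)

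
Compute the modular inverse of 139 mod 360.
259

gcd(139, 360) = 1, so the inverse exists.
Extended Euclidean algorithm on (360, 139):
360 = 2 × 139 + 82  ⟹  82 = (1)·360 + (-2)·139
139 = 1 × 82 + 57  ⟹  57 = (-1)·360 + (3)·139
82 = 1 × 57 + 25  ⟹  25 = (2)·360 + (-5)·139
57 = 2 × 25 + 7  ⟹  7 = (-5)·360 + (13)·139
25 = 3 × 7 + 4  ⟹  4 = (17)·360 + (-44)·139
7 = 1 × 4 + 3  ⟹  3 = (-22)·360 + (57)·139
4 = 1 × 3 + 1  ⟹  1 = (39)·360 + (-101)·139
So (-101)·139 ≡ 1 (mod 360), i.e. 139^(-1) ≡ -101 ≡ 259 (mod 360).
Check: 139 × 259 = 36001 ≡ 1 (mod 360)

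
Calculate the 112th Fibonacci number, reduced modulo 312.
195

Matrix identity: Q^n = [[F_(n+1), F_n], [F_n, F_(n-1)]] with Q = [[1,1],[1,0]].
n = 112 = 1110000₂. Square-and-multiply, entries mod 312:
Q^1 = [[1,1],[1,0]]
Q^3 = (Q^1)²·Q = [[3,2],[2,1]]
Q^7 = (Q^3)²·Q = [[21,13],[13,8]]
Q^14 = (Q^7)² = [[298,65],[65,233]]
Q^28 = (Q^14)² = [[53,195],[195,170]]
Q^56 = (Q^28)² = [[274,117],[117,157]]
Q^112 = (Q^56)² = [[157,195],[195,274]]
F_112 mod 312 = Q^112[0][1] = 195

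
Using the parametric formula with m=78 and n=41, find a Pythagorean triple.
(4403, 6396, 7765)

Euclid's formula: a = m² - n², b = 2mn, c = m² + n²
m = 78, n = 41
a = 78² - 41² = 6084 - 1681 = 4403
b = 2 × 78 × 41 = 6396
c = 78² + 41² = 6084 + 1681 = 7765
Verification: 4403² + 6396² = 19386409 + 40908816 = 60295225 = 7765² ✓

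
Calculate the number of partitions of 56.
526823

p(n) counts ways to write n as a sum of positive integers (order ignored).
Euler's pentagonal recurrence: p(k) = p(k-1) + p(k-2) - p(k-5) - p(k-7) + p(k-12) + p(k-15) - ... (offsets j(3j∓1)/2, signs ++--, p(0)=1, p(<0)=0).
DP table for k = 0..55: p(0)=1, p(1)=1, p(2)=2, p(3)=3, p(4)=5, p(5)=7, p(6)=11, p(7)=15, p(8)=22, p(9)=30, p(10)=42, p(11)=56, p(12)=77, p(13)=101, p(14)=135, p(15)=176, p(16)=231, p(17)=297, p(18)=385, p(19)=490, p(20)=627, p(21)=792, p(22)=1002, p(23)=1255, p(24)=1575, p(25)=1958, p(26)=2436, p(27)=3010, p(28)=3718, p(29)=4565, p(30)=5604, p(31)=6842, p(32)=8349, p(33)=10143, p(34)=12310, p(35)=14883, p(36)=17977, p(37)=21637, p(38)=26015, p(39)=31185, p(40)=37338, p(41)=44583, p(42)=53174, p(43)=63261, p(44)=75175, p(45)=89134, p(46)=105558, p(47)=124754, p(48)=147273, p(49)=173525, p(50)=204226, p(51)=239943, p(52)=281589, p(53)=329931, p(54)=386155, p(55)=451276.
Final step: p(56) = p(55) + p(54) - p(51) - p(49) + p(44) + p(41) - p(34) - p(30) + p(21) + p(16) - p(5)
= 451276 + 386155 - 239943 - 173525 + 75175 + 44583 - 12310 - 5604 + 792 + 231 - 7
= 526823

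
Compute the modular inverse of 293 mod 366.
5

gcd(293, 366) = 1, so the inverse exists.
Extended Euclidean algorithm on (366, 293):
366 = 1 × 293 + 73  ⟹  73 = (1)·366 + (-1)·293
293 = 4 × 73 + 1  ⟹  1 = (-4)·366 + (5)·293
So (5)·293 ≡ 1 (mod 366), i.e. 293^(-1) ≡ 5 (mod 366).
Check: 293 × 5 = 1465 ≡ 1 (mod 366)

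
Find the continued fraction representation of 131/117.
[1; 8, 2, 1, 4]

Euclidean algorithm steps:
131 = 1 × 117 + 14
117 = 8 × 14 + 5
14 = 2 × 5 + 4
5 = 1 × 4 + 1
4 = 4 × 1 + 0
Continued fraction: [1; 8, 2, 1, 4]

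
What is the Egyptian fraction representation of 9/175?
1/20 + 1/700

Greedy algorithm:
9/175: ceiling(175/9) = 20, use 1/20
1/700: ceiling(700/1) = 700, use 1/700
Result: 9/175 = 1/20 + 1/700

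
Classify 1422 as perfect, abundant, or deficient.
abundant

Proper divisors of 1422: sum = 1 + 2 + 3 + 6 + 9 + 18 + 79 + 158 + 237 + 474 + 711 = 1698
Since 1698 > 1422, 1422 is abundant.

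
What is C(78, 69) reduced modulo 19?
0

Using Lucas' theorem:
Write n=78 and k=69 in base 19:
n in base 19: [4, 2]
k in base 19: [3, 12]
C(78,69) mod 19 = ∏ C(n_i, k_i) mod 19
Digit binomials (mod 19): C(4,3) = 4; C(2,12) = 0 (k_i > n_i)
Product: 4 × 0 = 0 ≡ 0 (mod 19)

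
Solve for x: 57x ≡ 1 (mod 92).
21

gcd(57, 92) = 1, so the inverse exists.
Extended Euclidean algorithm on (92, 57):
92 = 1 × 57 + 35  ⟹  35 = (1)·92 + (-1)·57
57 = 1 × 35 + 22  ⟹  22 = (-1)·92 + (2)·57
35 = 1 × 22 + 13  ⟹  13 = (2)·92 + (-3)·57
22 = 1 × 13 + 9  ⟹  9 = (-3)·92 + (5)·57
13 = 1 × 9 + 4  ⟹  4 = (5)·92 + (-8)·57
9 = 2 × 4 + 1  ⟹  1 = (-13)·92 + (21)·57
So (21)·57 ≡ 1 (mod 92), i.e. 57^(-1) ≡ 21 (mod 92).
Check: 57 × 21 = 1197 ≡ 1 (mod 92)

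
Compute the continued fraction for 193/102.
[1; 1, 8, 3, 1, 2]

Euclidean algorithm steps:
193 = 1 × 102 + 91
102 = 1 × 91 + 11
91 = 8 × 11 + 3
11 = 3 × 3 + 2
3 = 1 × 2 + 1
2 = 2 × 1 + 0
Continued fraction: [1; 1, 8, 3, 1, 2]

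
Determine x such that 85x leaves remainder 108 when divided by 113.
x ≡ 93 (mod 113)

gcd(85, 113) = 1, which divides 108, so solutions exist.
Find 85^(-1) mod 113 by the extended Euclidean algorithm:
113 = 1 × 85 + 28  ⟹  28 = (1)·113 + (-1)·85
85 = 3 × 28 + 1  ⟹  1 = (-3)·113 + (4)·85
So (4)·85 ≡ 1 (mod 113), i.e. 85^(-1) ≡ 4 (mod 113).
x ≡ 4 × 108 = 432 ≡ 93 (mod 113).
Check: 85 × 93 = 7905 ≡ 108 (mod 113).
Unique solution: x ≡ 93 (mod 113)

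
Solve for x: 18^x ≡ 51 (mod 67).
13

Baby-step giant-step with step n = ⌈√67⌉ = 9.
Baby steps 18^j mod 67 (j:value) for j=0..8: 0:1, 1:18, 2:56, 3:3, 4:54, 5:34, 6:9, 7:28, 8:35.
Giant-step multiplier: 18^(-9) ≡ 18^(66-9) = 18^57 ≡ 5 (mod 67).
Giant steps γ_i = 51·5^i mod 67: γ_0=51, γ_1=54 (in table at j=4).
x = i·n + j = 1·9 + 4 = 13.
Check: 18^13 ≡ 51 (mod 67).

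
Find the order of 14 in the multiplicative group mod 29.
28

29 is prime, so ord(14) divides φ(29) = 28.
Divisors of 28: 1, 2, 4, 7, 14, 28.
Repeated squaring: 14^1 ≡ 14, 14^2 ≡ 22, 14^4 ≡ 20, 14^8 ≡ 23, 14^16 ≡ 7 (mod 29).
Test 14^d mod 29 for each divisor d in increasing order:
14^1 ≡ 14
14^2 ≡ 22
14^4 ≡ 20
14^7 = 14^4·14^2·14^1 ≡ 12
14^14 = 14^8·14^4·14^2 ≡ 28
14^28 = 14^16·14^8·14^4 ≡ 1  ← first divisor giving 1
The order is 28.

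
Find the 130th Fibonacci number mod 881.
447

Matrix identity: Q^n = [[F_(n+1), F_n], [F_n, F_(n-1)]] with Q = [[1,1],[1,0]].
n = 130 = 10000010₂. Square-and-multiply, entries mod 881:
Q^1 = [[1,1],[1,0]]
Q^2 = (Q^1)² = [[2,1],[1,1]]
Q^4 = (Q^2)² = [[5,3],[3,2]]
Q^8 = (Q^4)² = [[34,21],[21,13]]
Q^16 = (Q^8)² = [[716,106],[106,610]]
Q^32 = (Q^16)² = [[578,477],[477,101]]
Q^65 = (Q^32)²·Q = [[91,416],[416,556]]
Q^130 = (Q^65)² = [[732,447],[447,285]]
F_130 mod 881 = Q^130[0][1] = 447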